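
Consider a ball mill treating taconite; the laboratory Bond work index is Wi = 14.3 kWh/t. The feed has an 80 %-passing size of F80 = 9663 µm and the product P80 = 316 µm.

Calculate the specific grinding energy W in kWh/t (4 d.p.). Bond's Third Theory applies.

Bond:  W = 10 Wi (1/√P − 1/√F)
1/√316 = 0.056254;  1/√9663 = 0.010173
W = 10·14.3·(0.056254 − 0.010173) = 6.5897 kWh/t

W = 6.5897 kWh/t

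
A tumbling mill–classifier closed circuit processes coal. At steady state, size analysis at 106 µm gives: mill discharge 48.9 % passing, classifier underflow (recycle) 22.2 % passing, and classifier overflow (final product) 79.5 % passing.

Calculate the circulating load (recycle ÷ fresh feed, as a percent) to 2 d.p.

CL = 114.61 %

Classifier node, passing 106 µm:
Fd + Rd = Ru + Fo ⇒ R/F = (o−d)/(d−u)
r = (79.5 − 48.9)/(48.9 − 22.2) = 30.6/26.7 = 1.1461
CL = 100·r = 114.61 %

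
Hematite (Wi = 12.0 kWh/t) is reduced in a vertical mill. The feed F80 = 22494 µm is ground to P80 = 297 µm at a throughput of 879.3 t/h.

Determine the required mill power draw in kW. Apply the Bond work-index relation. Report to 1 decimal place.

Bond: W = 10·Wi·(1/√P80 − 1/√F80)
W = 10·12.0·(1/√297 − 1/√22494) = 10·12.0·(0.051358) = 6.1630 kWh/t
Power = W × throughput = 6.1630 kWh/t × 879.3 t/h = 5419.1 kW

P = 5419.1 kW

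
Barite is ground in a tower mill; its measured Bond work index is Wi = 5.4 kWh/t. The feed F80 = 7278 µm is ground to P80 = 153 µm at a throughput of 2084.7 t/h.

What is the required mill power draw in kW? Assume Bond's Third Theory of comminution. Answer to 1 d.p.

Bond: W = 10·Wi·(1/√P80 − 1/√F80)
W = 10·5.4·(1/√153 − 1/√7278) = 10·5.4·(0.069123) = 3.7327 kWh/t
P_mill = W·ṁ = 3.7327·2084.7 = 7781.5 kW

P = 7781.5 kW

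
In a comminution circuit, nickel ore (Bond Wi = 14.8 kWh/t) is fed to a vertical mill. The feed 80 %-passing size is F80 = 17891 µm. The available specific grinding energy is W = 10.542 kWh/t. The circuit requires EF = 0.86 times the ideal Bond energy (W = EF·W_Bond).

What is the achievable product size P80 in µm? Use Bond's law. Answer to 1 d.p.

P80 = 122.6 µm

Bond:  W = 10 Wi (1/√P − 1/√F)
W_Bond = W / EF = 10.542 / 0.86 = 12.2581 kWh/t
P80^(−½) = W_Bond/(10 Wi) + F80^(−½)
  = 12.2581/(10·14.8) + 1/√17891 = 0.082825 + 0.007476 = 0.090301
P80 = (1/0.090301)² = 11.0740² = 122.63 µm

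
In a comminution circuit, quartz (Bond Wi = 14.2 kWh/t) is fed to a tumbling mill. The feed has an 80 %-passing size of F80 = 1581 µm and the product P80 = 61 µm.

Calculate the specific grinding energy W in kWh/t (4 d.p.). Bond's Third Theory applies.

W = 14.6100 kWh/t

W = 10 Wi (1/√P80 − 1/√F80)  [Bond]
1/√61 = 0.128037;  1/√1581 = 0.025150
W = 10·14.2·(0.128037 − 0.025150) = 14.6100 kWh/t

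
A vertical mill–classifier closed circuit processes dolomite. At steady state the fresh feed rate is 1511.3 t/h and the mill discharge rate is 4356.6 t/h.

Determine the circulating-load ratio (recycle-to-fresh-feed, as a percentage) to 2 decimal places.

CL = 188.27 %

M = F + R at steady state, so:
R = M − F = 4356.6 − 1511.3 = 2845.3 t/h
CL = 100·R/F = 100·2845.3/1511.3 = 188.27 %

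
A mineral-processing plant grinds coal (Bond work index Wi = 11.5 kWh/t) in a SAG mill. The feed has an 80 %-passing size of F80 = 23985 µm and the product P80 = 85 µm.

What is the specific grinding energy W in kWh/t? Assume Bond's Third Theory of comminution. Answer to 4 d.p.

W = 11.7309 kWh/t

Bond:  W = 10 Wi (1/√P − 1/√F)
1/√85 = 0.108465;  1/√23985 = 0.006457
W = 10·11.5·(0.108465 − 0.006457) = 11.7309 kWh/t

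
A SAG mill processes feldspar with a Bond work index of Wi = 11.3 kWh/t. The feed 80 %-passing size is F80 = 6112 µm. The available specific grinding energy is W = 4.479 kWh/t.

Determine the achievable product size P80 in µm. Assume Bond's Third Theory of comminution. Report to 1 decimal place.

P80 = 363.8 µm

Bond: W = 10·Wi·(1/√P80 − 1/√F80)
⇒ 1/√P80 = W/(10 Wi) + 1/√F80
  = 4.4790/(10·11.3) + 1/√6112 = 0.039637 + 0.012791 = 0.052428
P80 = (1/0.052428)² = 19.0737² = 363.81 µm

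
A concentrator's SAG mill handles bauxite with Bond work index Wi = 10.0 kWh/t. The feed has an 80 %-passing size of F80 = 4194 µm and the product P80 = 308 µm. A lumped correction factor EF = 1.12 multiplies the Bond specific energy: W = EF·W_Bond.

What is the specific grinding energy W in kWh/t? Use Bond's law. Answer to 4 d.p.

W = 4.6524 kWh/t

W = 10·Wi·[P80^(−½) − F80^(−½)]
1/√308 = 0.056980;  1/√4194 = 0.015441
W = 10·10.0·(0.056980 − 0.015441) = 4.1539 kWh/t
With EF = 1.12: W = 4.1539·1.12 = 4.6524 kWh/t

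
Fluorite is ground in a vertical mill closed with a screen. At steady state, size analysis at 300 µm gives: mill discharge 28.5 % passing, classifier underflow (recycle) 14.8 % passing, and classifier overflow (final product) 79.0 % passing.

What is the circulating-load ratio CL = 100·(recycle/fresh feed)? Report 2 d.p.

Mass balance on the −300 µm fraction:
(1+r)d = ru + o → r = (o−d)/(d−u)
r = (79.0 − 28.5)/(28.5 − 14.8) = 50.5/13.7 = 3.6861
CL = 100·r = 368.61 %

CL = 368.61 %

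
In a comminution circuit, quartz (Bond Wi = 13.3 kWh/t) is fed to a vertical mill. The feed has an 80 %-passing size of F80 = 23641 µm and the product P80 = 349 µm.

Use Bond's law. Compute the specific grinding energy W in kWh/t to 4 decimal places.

W = 10 Wi (P80^-0.5 − F80^-0.5)
1/√349 = 0.053529;  1/√23641 = 0.006504
W = 10·13.3·(0.053529 − 0.006504) = 6.2543 kWh/t

W = 6.2543 kWh/t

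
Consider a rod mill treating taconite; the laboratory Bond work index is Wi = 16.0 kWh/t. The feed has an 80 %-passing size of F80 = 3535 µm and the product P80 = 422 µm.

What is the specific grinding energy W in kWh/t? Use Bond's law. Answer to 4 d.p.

W = 5.0976 kWh/t

W = 10·Wi·(P80^(-½) − F80^(-½))
1/√422 = 0.048679;  1/√3535 = 0.016819
W = 10·16.0·(0.048679 − 0.016819) = 5.0976 kWh/t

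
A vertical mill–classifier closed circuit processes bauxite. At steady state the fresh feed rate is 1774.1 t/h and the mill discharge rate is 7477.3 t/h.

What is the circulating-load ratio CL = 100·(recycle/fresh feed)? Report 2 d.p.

Discharge = new feed + return, hence
R = M − F = 7477.3 − 1774.1 = 5703.2 t/h
CL = 100·R/F = 100·5703.2/1774.1 = 321.47 %

CL = 321.47 %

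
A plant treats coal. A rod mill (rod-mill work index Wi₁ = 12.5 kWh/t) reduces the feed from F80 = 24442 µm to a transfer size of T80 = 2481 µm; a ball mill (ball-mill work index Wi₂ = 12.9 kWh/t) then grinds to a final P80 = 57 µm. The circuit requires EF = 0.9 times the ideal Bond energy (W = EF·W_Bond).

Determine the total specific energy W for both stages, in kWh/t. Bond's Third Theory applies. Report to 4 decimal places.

W = 14.5860 kWh/t

Bond: W = 10·Wi·(1/√P80 − 1/√F80)
Stage 1 (24442→2481 µm, Wi₁=12.5): W₁ = 10·12.5·(0.020076 − 0.006396) = 1.7100 kWh/t
Stage 2 (2481→57 µm, Wi₂=12.9): W₂ = 10·12.9·(0.132453 − 0.020076) = 14.4966 kWh/t
W = W₁ + W₂ = 1.7100 + 14.4966 = 16.2066 kWh/t
W_actual = 0.9 × 16.2066 = 14.5860 kWh/t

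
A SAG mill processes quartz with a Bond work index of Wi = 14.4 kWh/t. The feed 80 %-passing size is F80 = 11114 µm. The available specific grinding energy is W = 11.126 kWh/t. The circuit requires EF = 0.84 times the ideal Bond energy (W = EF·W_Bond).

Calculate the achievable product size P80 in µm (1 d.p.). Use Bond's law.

P80 = 97.1 µm

Bond:  W = 10 Wi (1/√P − 1/√F)
W_Bond = W / EF = 11.126 / 0.84 = 13.2452 kWh/t
1/√P80 = 1/√F80 + W_Bond/(10·Wi)
  = 13.2452/(10·14.4) + 1/√11114 = 0.091981 + 0.009486 = 0.101466
P80 = (1/0.101466)² = 9.8555² = 97.13 µm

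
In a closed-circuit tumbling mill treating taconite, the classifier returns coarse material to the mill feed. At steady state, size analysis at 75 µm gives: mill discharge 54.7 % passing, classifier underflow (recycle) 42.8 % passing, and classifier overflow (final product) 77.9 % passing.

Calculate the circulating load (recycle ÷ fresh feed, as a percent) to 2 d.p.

CL = 194.96 %

Balance %-passing 75 µm (r = R/F):
(1+r)·d = r·u + o ⇒ r = (o−d)/(d−u)
r = (77.9 − 54.7)/(54.7 − 42.8) = 23.2/11.9 = 1.9496
CL = 100·r = 194.96 %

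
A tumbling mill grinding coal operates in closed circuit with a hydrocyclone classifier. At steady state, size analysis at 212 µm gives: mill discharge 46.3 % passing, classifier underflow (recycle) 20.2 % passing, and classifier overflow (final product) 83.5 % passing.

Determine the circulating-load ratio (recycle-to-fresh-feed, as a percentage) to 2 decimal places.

Balance %-passing 212 µm (r = R/F):
d + r·d = r·u + o → r(d−u) = o−d
r = (83.5 − 46.3)/(46.3 − 20.2) = 37.2/26.1 = 1.4253
CL = 100·r = 142.53 %

CL = 142.53 %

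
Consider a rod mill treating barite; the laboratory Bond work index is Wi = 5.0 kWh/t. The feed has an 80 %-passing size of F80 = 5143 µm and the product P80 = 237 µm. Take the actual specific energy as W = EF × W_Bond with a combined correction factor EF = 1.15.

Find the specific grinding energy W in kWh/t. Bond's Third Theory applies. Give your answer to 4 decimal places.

W = 2.9332 kWh/t

W = 10·Wi·[P80^(−½) − F80^(−½)]
1/√237 = 0.064957;  1/√5143 = 0.013944
W = 10·5.0·(0.064957 − 0.013944) = 2.5506 kWh/t
Apply correction: 2.5506 × 1.15 = 2.9332 kWh/t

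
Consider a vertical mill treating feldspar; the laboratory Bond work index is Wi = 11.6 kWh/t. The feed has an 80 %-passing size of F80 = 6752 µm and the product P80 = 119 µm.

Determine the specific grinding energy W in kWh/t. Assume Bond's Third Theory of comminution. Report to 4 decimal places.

W = 9.2220 kWh/t

W = 10 Wi (1/√P80 − 1/√F80)  [Bond]
1/√119 = 0.091670;  1/√6752 = 0.012170
W = 10·11.6·(0.091670 − 0.012170) = 9.2220 kWh/t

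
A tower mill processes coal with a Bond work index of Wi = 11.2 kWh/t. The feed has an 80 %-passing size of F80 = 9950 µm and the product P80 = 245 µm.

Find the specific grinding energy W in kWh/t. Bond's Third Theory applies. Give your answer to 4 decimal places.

W = 6.0326 kWh/t

W = 10 Wi / √P80 − 10 Wi / √F80
1/√245 = 0.063888;  1/√9950 = 0.010025
W = 10·11.2·(0.063888 − 0.010025) = 6.0326 kWh/t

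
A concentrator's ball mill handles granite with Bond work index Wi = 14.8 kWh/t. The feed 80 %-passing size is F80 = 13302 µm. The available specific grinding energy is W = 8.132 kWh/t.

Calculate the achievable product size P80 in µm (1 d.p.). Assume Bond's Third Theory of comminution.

P80 = 247.1 µm

W = 10 Wi (P80^-0.5 − F80^-0.5)
⇒ 1/√P80 = W/(10 Wi) + 1/√F80
  = 8.1320/(10·14.8) + 1/√13302 = 0.054946 + 0.008670 = 0.063616
P80 = (1/0.063616)² = 15.7192² = 247.09 µm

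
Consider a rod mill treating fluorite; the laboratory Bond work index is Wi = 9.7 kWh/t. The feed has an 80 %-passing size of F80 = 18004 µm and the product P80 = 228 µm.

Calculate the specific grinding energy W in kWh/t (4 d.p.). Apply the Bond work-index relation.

W = 5.7011 kWh/t

W = 10·Wi·(P80^(-½) − F80^(-½))
1/√228 = 0.066227;  1/√18004 = 0.007453
W = 10·9.7·(0.066227 − 0.007453) = 5.7011 kWh/t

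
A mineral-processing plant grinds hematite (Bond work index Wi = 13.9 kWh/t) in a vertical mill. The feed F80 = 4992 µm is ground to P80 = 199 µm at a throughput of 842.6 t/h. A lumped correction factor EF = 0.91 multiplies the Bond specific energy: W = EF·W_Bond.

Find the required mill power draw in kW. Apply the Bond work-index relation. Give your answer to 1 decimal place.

P = 6046.8 kW

W = 10 Wi / √P80 − 10 Wi / √F80
W = 10·13.9·(1/√199 − 1/√4992) = 10·13.9·(0.056735) = 7.8861 kWh/t
With EF = 0.91: W = 7.8861·0.91 = 7.1764 kWh/t
P = W·T = 7.1764·842.6 = 6046.8 kW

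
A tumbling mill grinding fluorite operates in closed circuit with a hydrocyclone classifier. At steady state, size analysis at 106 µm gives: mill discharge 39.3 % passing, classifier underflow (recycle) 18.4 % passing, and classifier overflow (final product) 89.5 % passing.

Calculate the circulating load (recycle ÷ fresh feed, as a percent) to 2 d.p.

Two-product formula at 106 µm:
r = (o − d)/(d − u)
r = (89.5 − 39.3)/(39.3 − 18.4) = 50.2/20.9 = 2.4019
CL = 100·r = 240.19 %

CL = 240.19 %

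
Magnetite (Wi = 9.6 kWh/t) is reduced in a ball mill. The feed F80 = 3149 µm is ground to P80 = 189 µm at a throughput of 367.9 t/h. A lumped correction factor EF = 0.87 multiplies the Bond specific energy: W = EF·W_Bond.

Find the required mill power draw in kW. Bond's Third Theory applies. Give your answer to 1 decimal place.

P = 1687.5 kW

Bond: W = 10·Wi·(1/√P80 − 1/√F80)
W = 10·9.6·(1/√189 − 1/√3149) = 10·9.6·(0.054919) = 5.2722 kWh/t
Apply correction: 5.2722 × 0.87 = 4.5868 kWh/t
Power = W × throughput = 4.5868 kWh/t × 367.9 t/h = 1687.5 kW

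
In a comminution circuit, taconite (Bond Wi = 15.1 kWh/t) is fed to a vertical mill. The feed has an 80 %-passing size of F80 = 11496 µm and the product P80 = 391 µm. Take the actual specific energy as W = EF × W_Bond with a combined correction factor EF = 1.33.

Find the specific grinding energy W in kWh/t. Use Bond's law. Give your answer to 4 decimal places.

W = 8.2833 kWh/t

W = 10 Wi (P80^-0.5 − F80^-0.5)
1/√391 = 0.050572;  1/√11496 = 0.009327
W = 10·15.1·(0.050572 − 0.009327) = 6.2281 kWh/t
W_actual = 1.33 × 6.2281 = 8.2833 kWh/t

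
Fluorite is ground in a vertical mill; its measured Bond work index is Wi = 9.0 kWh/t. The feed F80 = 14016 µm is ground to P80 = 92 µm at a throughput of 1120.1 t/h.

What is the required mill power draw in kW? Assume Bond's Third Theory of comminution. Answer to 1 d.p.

W = 10·Wi·[P80^(−½) − F80^(−½)]
W = 10·9.0·(1/√92 − 1/√14016) = 10·9.0·(0.095810) = 8.6229 kWh/t
P_mill = W·ṁ = 8.6229·1120.1 = 9658.6 kW

P = 9658.6 kW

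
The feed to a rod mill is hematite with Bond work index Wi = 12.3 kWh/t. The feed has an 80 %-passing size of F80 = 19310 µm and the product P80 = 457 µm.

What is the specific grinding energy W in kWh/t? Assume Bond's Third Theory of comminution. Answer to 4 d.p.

W_Bond = 10·Wi·(1/√P₈₀ − 1/√F₈₀)
1/√457 = 0.046778;  1/√19310 = 0.007196
W = 10·12.3·(0.046778 − 0.007196) = 4.8686 kWh/t

W = 4.8686 kWh/t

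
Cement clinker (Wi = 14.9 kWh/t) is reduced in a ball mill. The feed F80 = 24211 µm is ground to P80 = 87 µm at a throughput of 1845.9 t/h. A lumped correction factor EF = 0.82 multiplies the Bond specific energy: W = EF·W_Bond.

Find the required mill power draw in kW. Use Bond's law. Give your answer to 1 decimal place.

P = 22730.1 kW

W = 10 Wi (P80^-0.5 − F80^-0.5)
W = 10·14.9·(1/√87 − 1/√24211) = 10·14.9·(0.100784) = 15.0169 kWh/t
Apply correction: 15.0169 × 0.82 = 12.3138 kWh/t
Mill draw = 12.3138 × 1845.9 = 22730.1 kW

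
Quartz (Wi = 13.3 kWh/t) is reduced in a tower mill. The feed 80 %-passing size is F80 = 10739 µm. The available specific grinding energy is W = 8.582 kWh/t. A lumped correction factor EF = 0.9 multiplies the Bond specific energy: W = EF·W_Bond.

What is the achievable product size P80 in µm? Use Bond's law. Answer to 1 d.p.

W = 10 Wi (P80^-0.5 − F80^-0.5)
W_Bond = W / EF = 8.582 / 0.9 = 9.5356 kWh/t
P80^(−½) = W_Bond/(10 Wi) + F80^(−½)
  = 9.5356/(10·13.3) + 1/√10739 = 0.071696 + 0.009650 = 0.081346
P80 = (1/0.081346)² = 12.2932² = 151.12 µm

P80 = 151.1 µm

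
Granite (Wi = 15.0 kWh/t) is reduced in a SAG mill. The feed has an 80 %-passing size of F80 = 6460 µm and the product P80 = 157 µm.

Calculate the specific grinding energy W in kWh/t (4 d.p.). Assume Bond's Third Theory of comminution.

W = 10.1050 kWh/t

W_Bond = 10·Wi·(1/√P₈₀ − 1/√F₈₀)
1/√157 = 0.079809;  1/√6460 = 0.012442
W = 10·15.0·(0.079809 − 0.012442) = 10.1050 kWh/t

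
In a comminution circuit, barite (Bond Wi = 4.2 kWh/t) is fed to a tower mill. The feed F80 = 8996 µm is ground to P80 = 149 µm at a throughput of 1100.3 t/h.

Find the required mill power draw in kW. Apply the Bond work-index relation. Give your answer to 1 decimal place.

P = 3298.7 kW

W_Bond = 10·Wi·(1/√P₈₀ − 1/√F₈₀)
W = 10·4.2·(1/√149 − 1/√8996) = 10·4.2·(0.071380) = 2.9980 kWh/t
Power = W × throughput = 2.9980 kWh/t × 1100.3 t/h = 3298.7 kW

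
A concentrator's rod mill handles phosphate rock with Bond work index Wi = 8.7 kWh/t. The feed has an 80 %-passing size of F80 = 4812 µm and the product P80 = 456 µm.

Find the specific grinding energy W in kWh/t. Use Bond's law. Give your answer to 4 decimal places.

W = 2.8200 kWh/t

W = 10 Wi (1/√P80 − 1/√F80)  [Bond]
1/√456 = 0.046829;  1/√4812 = 0.014416
W = 10·8.7·(0.046829 − 0.014416) = 2.8200 kWh/t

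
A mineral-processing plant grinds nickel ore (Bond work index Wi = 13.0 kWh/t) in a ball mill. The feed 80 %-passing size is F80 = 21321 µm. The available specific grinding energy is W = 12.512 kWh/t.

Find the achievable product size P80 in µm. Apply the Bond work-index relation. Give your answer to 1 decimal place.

P80 = 94.1 µm

W = 10 Wi (P80^-0.5 − F80^-0.5)
P80^(−½) = W/(10 Wi) + F80^(−½)
  = 12.5120/(10·13.0) + 1/√21321 = 0.096246 + 0.006849 = 0.103095
P80 = (1/0.103095)² = 9.6998² = 94.09 µm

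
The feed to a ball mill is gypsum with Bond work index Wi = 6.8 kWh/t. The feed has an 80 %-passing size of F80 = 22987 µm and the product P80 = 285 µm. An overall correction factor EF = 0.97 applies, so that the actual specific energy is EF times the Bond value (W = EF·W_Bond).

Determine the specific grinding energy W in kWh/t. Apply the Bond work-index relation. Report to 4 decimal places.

W = 10·Wi·[P80^(−½) − F80^(−½)]
1/√285 = 0.059235;  1/√22987 = 0.006596
W = 10·6.8·(0.059235 − 0.006596) = 3.5795 kWh/t
W_actual = 0.97 × 3.5795 = 3.4721 kWh/t

W = 3.4721 kWh/t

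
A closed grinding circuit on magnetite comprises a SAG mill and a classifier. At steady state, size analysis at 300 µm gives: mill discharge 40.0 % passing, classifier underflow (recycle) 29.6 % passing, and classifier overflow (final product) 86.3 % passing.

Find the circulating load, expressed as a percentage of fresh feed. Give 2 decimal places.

CL = 445.19 %

Two-product formula at 300 µm:
r = (o − d)/(d − u)
r = (86.3 − 40.0)/(40.0 − 29.6) = 46.3/10.4 = 4.4519
CL = 100·r = 445.19 %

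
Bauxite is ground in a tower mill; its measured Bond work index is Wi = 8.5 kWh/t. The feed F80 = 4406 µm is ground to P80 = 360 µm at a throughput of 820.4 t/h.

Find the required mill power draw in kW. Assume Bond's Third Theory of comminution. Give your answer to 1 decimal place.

Bond:  W = 10 Wi (1/√P − 1/√F)
W = 10·8.5·(1/√360 − 1/√4406) = 10·8.5·(0.037639) = 3.1993 kWh/t
Power = W × throughput = 3.1993 kWh/t × 820.4 t/h = 2624.7 kW

P = 2624.7 kW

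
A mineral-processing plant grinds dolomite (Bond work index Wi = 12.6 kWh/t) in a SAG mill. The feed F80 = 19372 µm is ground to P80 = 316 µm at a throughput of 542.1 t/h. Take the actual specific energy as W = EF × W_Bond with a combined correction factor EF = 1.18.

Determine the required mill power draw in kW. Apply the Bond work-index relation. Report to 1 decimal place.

P = 3955.0 kW

W = 10 Wi (1/√P80 − 1/√F80)  [Bond]
W = 10·12.6·(1/√316 − 1/√19372) = 10·12.6·(0.049070) = 6.1828 kWh/t
Corrected W = EF·W_Bond = 1.18·6.1828 = 7.2957 kWh/t
Power = W × throughput = 7.2957 kWh/t × 542.1 t/h = 3955.0 kW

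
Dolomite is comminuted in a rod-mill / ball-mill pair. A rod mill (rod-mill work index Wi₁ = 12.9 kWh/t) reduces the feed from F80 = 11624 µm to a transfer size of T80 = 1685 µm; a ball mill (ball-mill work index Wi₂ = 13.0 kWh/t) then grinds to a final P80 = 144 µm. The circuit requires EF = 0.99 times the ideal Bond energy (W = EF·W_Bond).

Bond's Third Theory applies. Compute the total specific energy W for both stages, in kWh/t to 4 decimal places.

W = 9.5163 kWh/t

W = 10·Wi·(P80^(-½) − F80^(-½))
Stage 1 (11624→1685 µm, Wi₁=12.9): W₁ = 10·12.9·(0.024361 − 0.009275) = 1.9461 kWh/t
Stage 2 (1685→144 µm, Wi₂=13.0): W₂ = 10·13.0·(0.083333 − 0.024361) = 7.6664 kWh/t
W = W₁ + W₂ = 1.9461 + 7.6664 = 9.6125 kWh/t
W_actual = 0.99 × 9.6125 = 9.5163 kWh/t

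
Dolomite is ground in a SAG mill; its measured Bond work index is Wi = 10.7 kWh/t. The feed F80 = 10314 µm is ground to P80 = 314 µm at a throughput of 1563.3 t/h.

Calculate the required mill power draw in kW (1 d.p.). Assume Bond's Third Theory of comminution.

W = 10 Wi / √P80 − 10 Wi / √F80
W = 10·10.7·(1/√314 − 1/√10314) = 10·10.7·(0.046587) = 4.9848 kWh/t
P = W·T = 4.9848·1563.3 = 7792.7 kW

P = 7792.7 kW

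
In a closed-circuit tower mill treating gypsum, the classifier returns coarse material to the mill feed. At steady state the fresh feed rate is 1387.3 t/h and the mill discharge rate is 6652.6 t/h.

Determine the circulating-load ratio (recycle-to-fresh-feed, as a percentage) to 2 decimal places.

CL = 379.54 %

Discharge = new feed + return, hence
R = M − F = 6652.6 − 1387.3 = 5265.3 t/h
CL = 100·R/F = 100·5265.3/1387.3 = 379.54 %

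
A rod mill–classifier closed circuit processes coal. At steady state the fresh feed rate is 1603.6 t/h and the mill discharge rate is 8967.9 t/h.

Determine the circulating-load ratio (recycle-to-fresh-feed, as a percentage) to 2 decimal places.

Steady state: M = F + R.
R = M − F = 8967.9 − 1603.6 = 7364.3 t/h
CL = 100·R/F = 100·7364.3/1603.6 = 459.24 %

CL = 459.24 %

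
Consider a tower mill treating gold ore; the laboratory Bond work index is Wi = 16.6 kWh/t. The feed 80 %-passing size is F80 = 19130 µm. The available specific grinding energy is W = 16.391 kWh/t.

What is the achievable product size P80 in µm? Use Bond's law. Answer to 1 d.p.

P80 = 89.0 µm

W = 10·Wi·[P80^(−½) − F80^(−½)]
P80^-0.5 = F80^-0.5 + W/(10 Wi)
  = 16.3910/(10·16.6) + 1/√19130 = 0.098741 + 0.007230 = 0.105971
P80 = (1/0.105971)² = 9.4365² = 89.05 µm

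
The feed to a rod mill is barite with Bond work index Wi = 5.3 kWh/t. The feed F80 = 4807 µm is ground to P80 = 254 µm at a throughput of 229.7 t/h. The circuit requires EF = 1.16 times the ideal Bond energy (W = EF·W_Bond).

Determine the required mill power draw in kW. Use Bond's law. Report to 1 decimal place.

P = 682.4 kW

Bond:  W = 10 Wi (1/√P − 1/√F)
W = 10·5.3·(1/√254 − 1/√4807) = 10·5.3·(0.048322) = 2.5611 kWh/t
With EF = 1.16: W = 2.5611·1.16 = 2.9709 kWh/t
Mill draw = 2.9709 × 229.7 = 682.4 kW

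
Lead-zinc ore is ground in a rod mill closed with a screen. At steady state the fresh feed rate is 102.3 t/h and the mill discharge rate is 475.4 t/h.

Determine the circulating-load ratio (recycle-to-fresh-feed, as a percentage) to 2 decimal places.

CL = 364.71 %

M = F + R at steady state, so:
R = M − F = 475.4 − 102.3 = 373.1 t/h
CL = 100·R/F = 100·373.1/102.3 = 364.71 %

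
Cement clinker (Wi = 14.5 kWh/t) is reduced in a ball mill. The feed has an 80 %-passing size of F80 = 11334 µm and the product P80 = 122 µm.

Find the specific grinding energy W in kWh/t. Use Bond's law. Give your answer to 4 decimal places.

W = 11.7657 kWh/t

W = 10·Wi·(P80^(-½) − F80^(-½))
1/√122 = 0.090536;  1/√11334 = 0.009393
W = 10·14.5·(0.090536 − 0.009393) = 11.7657 kWh/t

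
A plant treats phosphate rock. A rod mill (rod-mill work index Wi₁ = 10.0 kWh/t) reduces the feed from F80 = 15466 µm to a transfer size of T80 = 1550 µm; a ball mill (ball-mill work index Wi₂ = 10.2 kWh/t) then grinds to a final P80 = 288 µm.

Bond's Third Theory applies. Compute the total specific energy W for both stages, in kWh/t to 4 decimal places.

W = 10·Wi·[P80^(−½) − F80^(−½)]
Stage 1 (15466→1550 µm, Wi₁=10.0): W₁ = 10·10.0·(0.025400 − 0.008041) = 1.7359 kWh/t
Stage 2 (1550→288 µm, Wi₂=10.2): W₂ = 10·10.2·(0.058926 − 0.025400) = 3.4196 kWh/t
W = W₁ + W₂ = 1.7359 + 3.4196 = 5.1555 kWh/t

W = 5.1555 kWh/t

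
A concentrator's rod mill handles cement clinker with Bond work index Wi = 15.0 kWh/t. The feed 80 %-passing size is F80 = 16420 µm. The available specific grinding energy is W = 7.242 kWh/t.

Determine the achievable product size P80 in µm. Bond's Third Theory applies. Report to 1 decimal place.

W = 10 Wi (1/√P80 − 1/√F80)  [Bond]
P80^-0.5 = F80^-0.5 + W/(10 Wi)
  = 7.2420/(10·15.0) + 1/√16420 = 0.048280 + 0.007804 = 0.056084
P80 = (1/0.056084)² = 17.8304² = 317.92 µm

P80 = 317.9 µm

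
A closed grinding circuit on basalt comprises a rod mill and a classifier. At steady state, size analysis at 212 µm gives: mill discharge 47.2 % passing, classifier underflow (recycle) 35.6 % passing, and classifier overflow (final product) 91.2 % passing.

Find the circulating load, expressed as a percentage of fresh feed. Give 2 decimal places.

Mass balance on the −212 µm fraction:
(1+r)d = ru + o → r = (o−d)/(d−u)
r = (91.2 − 47.2)/(47.2 − 35.6) = 44.0/11.6 = 3.7931
CL = 100·r = 379.31 %

CL = 379.31 %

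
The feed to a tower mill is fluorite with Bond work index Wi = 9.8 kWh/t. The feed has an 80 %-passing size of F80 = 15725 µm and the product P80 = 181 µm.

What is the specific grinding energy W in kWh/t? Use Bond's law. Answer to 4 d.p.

W = 10·Wi·(P80^(-½) − F80^(-½))
1/√181 = 0.074329;  1/√15725 = 0.007975
W = 10·9.8·(0.074329 − 0.007975) = 6.5028 kWh/t

W = 6.5028 kWh/t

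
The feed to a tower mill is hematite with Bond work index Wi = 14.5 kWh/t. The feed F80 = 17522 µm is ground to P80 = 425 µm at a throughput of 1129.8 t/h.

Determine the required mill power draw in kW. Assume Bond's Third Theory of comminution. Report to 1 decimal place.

Bond: W = 10·Wi·(1/√P80 − 1/√F80)
W = 10·14.5·(1/√425 − 1/√17522) = 10·14.5·(0.040953) = 5.9381 kWh/t
Mill draw = 5.9381 × 1129.8 = 6708.9 kW

P = 6708.9 kW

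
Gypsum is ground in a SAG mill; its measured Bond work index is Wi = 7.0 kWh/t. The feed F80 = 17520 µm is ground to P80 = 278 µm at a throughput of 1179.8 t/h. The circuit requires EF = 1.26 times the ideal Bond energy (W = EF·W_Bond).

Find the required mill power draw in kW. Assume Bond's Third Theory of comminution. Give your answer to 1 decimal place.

W = 10 Wi / √P80 − 10 Wi / √F80
W = 10·7.0·(1/√278 − 1/√17520) = 10·7.0·(0.052421) = 3.6695 kWh/t
W_actual = 1.26 × 3.6695 = 4.6235 kWh/t
Mill draw = 4.6235 × 1179.8 = 5454.8 kW

P = 5454.8 kW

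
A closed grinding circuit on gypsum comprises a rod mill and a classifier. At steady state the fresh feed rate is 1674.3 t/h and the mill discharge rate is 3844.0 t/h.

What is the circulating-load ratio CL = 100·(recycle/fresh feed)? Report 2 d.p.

CL = 129.59 %

Mill node: discharge = fresh + recycle.
R = M − F = 3844.0 − 1674.3 = 2169.7 t/h
CL = 100·R/F = 100·2169.7/1674.3 = 129.59 %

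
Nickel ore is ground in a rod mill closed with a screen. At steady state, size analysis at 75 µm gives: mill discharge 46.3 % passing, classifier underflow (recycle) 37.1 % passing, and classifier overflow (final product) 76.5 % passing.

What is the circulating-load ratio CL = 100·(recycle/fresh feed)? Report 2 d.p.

CL = 328.26 %

Mass balance on the −75 µm fraction:
(1+r)·d = r·u + o ⇒ r = (o−d)/(d−u)
r = (76.5 − 46.3)/(46.3 − 37.1) = 30.2/9.2 = 3.2826
CL = 100·r = 328.26 %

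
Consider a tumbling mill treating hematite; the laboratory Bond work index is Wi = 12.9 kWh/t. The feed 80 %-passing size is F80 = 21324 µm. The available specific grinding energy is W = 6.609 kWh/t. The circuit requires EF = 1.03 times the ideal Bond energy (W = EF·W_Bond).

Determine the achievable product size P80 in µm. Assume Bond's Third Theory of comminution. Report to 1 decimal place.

P80 = 312.3 µm

W = 10 Wi / √P80 − 10 Wi / √F80
W_Bond = W / EF = 6.609 / 1.03 = 6.4165 kWh/t
P80^(−½) = W_Bond/(10 Wi) + F80^(−½)
  = 6.4165/(10·12.9) + 1/√21324 = 0.049740 + 0.006848 = 0.056588
P80 = (1/0.056588)² = 17.6715² = 312.28 µm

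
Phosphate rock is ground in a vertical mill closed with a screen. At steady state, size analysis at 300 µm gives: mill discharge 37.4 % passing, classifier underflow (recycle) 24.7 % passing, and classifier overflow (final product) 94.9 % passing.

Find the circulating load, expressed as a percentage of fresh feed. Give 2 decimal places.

Let r = R/F. Size balance at 300 µm:
(1+r)d = ru + o → r = (o−d)/(d−u)
r = (94.9 − 37.4)/(37.4 − 24.7) = 57.5/12.7 = 4.5276
CL = 100·r = 452.76 %

CL = 452.76 %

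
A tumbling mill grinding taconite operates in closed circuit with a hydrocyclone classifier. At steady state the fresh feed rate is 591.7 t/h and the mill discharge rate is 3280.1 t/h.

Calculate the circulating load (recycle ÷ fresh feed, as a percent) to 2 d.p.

CL = 454.35 %

Steady state: M = F + R.
R = M − F = 3280.1 − 591.7 = 2688.4 t/h
CL = 100·R/F = 100·2688.4/591.7 = 454.35 %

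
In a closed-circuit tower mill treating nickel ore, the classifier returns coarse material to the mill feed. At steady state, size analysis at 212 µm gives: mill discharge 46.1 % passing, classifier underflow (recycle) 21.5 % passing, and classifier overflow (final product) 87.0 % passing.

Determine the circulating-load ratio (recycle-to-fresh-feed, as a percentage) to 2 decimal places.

CL = 166.26 %

Balance %-passing 212 µm (r = R/F):
d + r·d = r·u + o → r(d−u) = o−d
r = (87.0 − 46.1)/(46.1 − 21.5) = 40.9/24.6 = 1.6626
CL = 100·r = 166.26 %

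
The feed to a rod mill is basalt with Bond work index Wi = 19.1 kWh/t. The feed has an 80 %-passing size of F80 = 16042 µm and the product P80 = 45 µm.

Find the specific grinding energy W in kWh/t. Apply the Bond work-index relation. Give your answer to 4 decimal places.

Bond:  W = 10 Wi (1/√P − 1/√F)
1/√45 = 0.149071;  1/√16042 = 0.007895
W = 10·19.1·(0.149071 − 0.007895) = 26.9646 kWh/t

W = 26.9646 kWh/t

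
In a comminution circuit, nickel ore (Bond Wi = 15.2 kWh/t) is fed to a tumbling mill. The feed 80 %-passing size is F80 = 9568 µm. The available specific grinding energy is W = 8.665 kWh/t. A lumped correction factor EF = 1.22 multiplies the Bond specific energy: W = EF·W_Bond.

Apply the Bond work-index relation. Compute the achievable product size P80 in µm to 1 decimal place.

P80 = 308.3 µm

W = 10·Wi·[P80^(−½) − F80^(−½)]
W_Bond = W / EF = 8.665 / 1.22 = 7.1025 kWh/t
⇒ 1/√P80 = W_Bond/(10·Wi) + 1/√F80
  = 7.1025/(10·15.2) + 1/√9568 = 0.046727 + 0.010223 = 0.056950
P80 = (1/0.056950)² = 17.5593² = 308.33 µm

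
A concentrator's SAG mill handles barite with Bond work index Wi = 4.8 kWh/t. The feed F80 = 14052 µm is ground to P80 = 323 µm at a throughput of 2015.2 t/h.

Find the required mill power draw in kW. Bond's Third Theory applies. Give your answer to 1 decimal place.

W_Bond = 10·Wi·(1/√P₈₀ − 1/√F₈₀)
W = 10·4.8·(1/√323 − 1/√14052) = 10·4.8·(0.047206) = 2.2659 kWh/t
Mill draw = 2.2659 × 2015.2 = 4566.2 kW

P = 4566.2 kW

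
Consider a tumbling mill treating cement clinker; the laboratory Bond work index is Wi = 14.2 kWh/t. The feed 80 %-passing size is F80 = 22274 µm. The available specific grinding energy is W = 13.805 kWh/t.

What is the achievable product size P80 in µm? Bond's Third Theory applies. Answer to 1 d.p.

P80 = 92.6 µm

W = 10 Wi / √P80 − 10 Wi / √F80
1/√P80 = 1/√F80 + W/(10·Wi)
  = 13.8050/(10·14.2) + 1/√22274 = 0.097218 + 0.006700 = 0.103919
P80 = (1/0.103919)² = 9.6229² = 92.60 µm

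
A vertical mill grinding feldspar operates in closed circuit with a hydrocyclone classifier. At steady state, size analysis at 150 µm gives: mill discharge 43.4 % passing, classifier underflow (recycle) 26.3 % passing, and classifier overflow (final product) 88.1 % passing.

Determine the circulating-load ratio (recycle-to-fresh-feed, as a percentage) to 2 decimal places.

Let r = R/F. Size balance at 150 µm:
(1+r)·d = r·u + o ⇒ r = (o−d)/(d−u)
r = (88.1 − 43.4)/(43.4 − 26.3) = 44.7/17.1 = 2.6140
CL = 100·r = 261.40 %

CL = 261.40 %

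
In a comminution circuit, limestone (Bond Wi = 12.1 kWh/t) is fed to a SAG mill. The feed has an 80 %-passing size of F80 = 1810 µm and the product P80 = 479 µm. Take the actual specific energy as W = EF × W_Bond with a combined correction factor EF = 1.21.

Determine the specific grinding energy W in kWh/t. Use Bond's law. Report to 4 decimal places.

Bond: W = 10·Wi·(1/√P80 − 1/√F80)
1/√479 = 0.045691;  1/√1810 = 0.023505
W = 10·12.1·(0.045691 − 0.023505) = 2.6845 kWh/t
Apply correction: 2.6845 × 1.21 = 3.2483 kWh/t

W = 3.2483 kWh/t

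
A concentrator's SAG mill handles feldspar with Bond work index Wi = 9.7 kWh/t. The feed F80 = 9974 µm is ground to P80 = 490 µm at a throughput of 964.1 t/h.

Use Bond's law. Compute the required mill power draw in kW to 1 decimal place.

P = 3288.3 kW

W_Bond = 10·Wi·(1/√P₈₀ − 1/√F₈₀)
W = 10·9.7·(1/√490 − 1/√9974) = 10·9.7·(0.035162) = 3.4107 kWh/t
Mill draw = 3.4107 × 964.1 = 3288.3 kW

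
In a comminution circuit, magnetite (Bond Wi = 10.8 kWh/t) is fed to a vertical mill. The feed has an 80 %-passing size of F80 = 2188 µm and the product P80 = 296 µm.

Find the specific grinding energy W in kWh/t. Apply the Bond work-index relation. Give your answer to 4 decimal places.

W = 3.9685 kWh/t

W = 10 Wi (1/√P80 − 1/√F80)  [Bond]
1/√296 = 0.058124;  1/√2188 = 0.021378
W = 10·10.8·(0.058124 − 0.021378) = 3.9685 kWh/t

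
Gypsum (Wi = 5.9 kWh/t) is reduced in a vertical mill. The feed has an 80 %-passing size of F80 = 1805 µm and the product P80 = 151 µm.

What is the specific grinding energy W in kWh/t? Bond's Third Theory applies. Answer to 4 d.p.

W = 3.4126 kWh/t

W = 10·Wi·[P80^(−½) − F80^(−½)]
1/√151 = 0.081379;  1/√1805 = 0.023538
W = 10·5.9·(0.081379 − 0.023538) = 3.4126 kWh/t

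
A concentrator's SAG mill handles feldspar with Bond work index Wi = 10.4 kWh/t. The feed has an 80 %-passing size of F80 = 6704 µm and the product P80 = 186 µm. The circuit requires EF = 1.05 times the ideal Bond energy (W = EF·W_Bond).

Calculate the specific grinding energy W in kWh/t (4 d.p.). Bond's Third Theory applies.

W_Bond = 10·Wi·(1/√P₈₀ − 1/√F₈₀)
1/√186 = 0.073324;  1/√6704 = 0.012213
W = 10·10.4·(0.073324 − 0.012213) = 6.3555 kWh/t
With EF = 1.05: W = 6.3555·1.05 = 6.6732 kWh/t

W = 6.6732 kWh/t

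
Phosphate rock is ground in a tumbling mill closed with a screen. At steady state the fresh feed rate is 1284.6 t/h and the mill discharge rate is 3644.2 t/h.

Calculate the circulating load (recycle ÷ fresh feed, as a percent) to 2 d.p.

CL = 183.68 %

M = F + R at steady state, so:
R = M − F = 3644.2 − 1284.6 = 2359.6 t/h
CL = 100·R/F = 100·2359.6/1284.6 = 183.68 %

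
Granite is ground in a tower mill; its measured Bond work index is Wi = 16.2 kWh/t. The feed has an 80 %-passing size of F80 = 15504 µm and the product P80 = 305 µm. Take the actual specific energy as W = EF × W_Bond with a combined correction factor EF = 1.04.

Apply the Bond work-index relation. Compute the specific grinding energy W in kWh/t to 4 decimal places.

W = 10·Wi·(P80^(-½) − F80^(-½))
1/√305 = 0.057260;  1/√15504 = 0.008031
W = 10·16.2·(0.057260 − 0.008031) = 7.9750 kWh/t
Corrected W = EF·W_Bond = 1.04·7.9750 = 8.2940 kWh/t

W = 8.2940 kWh/t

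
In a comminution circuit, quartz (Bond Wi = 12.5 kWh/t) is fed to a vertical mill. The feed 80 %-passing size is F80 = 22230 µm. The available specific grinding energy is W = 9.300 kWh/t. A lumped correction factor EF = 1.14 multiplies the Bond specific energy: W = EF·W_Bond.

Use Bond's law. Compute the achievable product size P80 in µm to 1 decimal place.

W = 10 Wi / √P80 − 10 Wi / √F80
W_Bond = W / EF = 9.300 / 1.14 = 8.1579 kWh/t
P80^-0.5 = F80^-0.5 + W_Bond/(10 Wi)
  = 8.1579/(10·12.5) + 1/√22230 = 0.065263 + 0.006707 = 0.071970
P80 = (1/0.071970)² = 13.8946² = 193.06 µm

P80 = 193.1 µm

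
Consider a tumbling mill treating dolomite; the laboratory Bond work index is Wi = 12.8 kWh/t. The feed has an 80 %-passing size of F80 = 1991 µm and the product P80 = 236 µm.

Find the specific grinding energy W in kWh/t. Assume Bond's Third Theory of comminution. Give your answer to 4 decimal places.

W = 10·Wi·(P80^(-½) − F80^(-½))
1/√236 = 0.065094;  1/√1991 = 0.022411
W = 10·12.8·(0.065094 − 0.022411) = 5.4635 kWh/t

W = 5.4635 kWh/t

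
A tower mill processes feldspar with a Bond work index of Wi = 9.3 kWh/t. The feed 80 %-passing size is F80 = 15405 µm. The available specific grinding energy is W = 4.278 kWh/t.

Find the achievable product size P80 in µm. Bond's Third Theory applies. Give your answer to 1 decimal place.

P80 = 342.2 µm

W = 10 Wi (P80^-0.5 − F80^-0.5)
⇒ 1/√P80 = W/(10·Wi) + 1/√F80
  = 4.2780/(10·9.3) + 1/√15405 = 0.046000 + 0.008057 = 0.054057
P80 = (1/0.054057)² = 18.4990² = 342.21 µm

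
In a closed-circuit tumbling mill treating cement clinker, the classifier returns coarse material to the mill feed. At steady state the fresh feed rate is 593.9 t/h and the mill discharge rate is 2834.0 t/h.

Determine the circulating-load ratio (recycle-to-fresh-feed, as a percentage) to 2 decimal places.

CL = 377.18 %

Discharge = new feed + return, hence
R = M − F = 2834.0 − 593.9 = 2240.1 t/h
CL = 100·R/F = 100·2240.1/593.9 = 377.18 %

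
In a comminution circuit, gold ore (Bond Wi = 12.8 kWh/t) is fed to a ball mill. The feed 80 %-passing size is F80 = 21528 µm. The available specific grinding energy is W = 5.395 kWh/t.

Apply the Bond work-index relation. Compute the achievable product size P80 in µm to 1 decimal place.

P80 = 417.1 µm

W = 10 Wi (P80^-0.5 − F80^-0.5)
1/√P80 = 1/√F80 + W/(10·Wi)
  = 5.3950/(10·12.8) + 1/√21528 = 0.042148 + 0.006816 = 0.048964
P80 = (1/0.048964)² = 20.4232² = 417.11 µm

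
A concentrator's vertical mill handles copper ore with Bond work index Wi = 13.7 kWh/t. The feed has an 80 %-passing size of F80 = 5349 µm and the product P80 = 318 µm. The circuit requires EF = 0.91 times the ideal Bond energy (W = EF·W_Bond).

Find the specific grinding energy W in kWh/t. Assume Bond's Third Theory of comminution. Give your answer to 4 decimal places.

W = 5.2865 kWh/t

Bond: W = 10·Wi·(1/√P80 − 1/√F80)
1/√318 = 0.056077;  1/√5349 = 0.013673
W = 10·13.7·(0.056077 − 0.013673) = 5.8094 kWh/t
With EF = 0.91: W = 5.8094·0.91 = 5.2865 kWh/t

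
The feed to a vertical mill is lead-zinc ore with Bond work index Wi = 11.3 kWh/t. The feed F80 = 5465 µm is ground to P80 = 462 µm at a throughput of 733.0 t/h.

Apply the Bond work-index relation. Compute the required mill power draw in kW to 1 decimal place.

Bond: W = 10·Wi·(1/√P80 − 1/√F80)
W = 10·11.3·(1/√462 − 1/√5465) = 10·11.3·(0.032997) = 3.7287 kWh/t
Mill draw = 3.7287 × 733.0 = 2733.1 kW

P = 2733.1 kW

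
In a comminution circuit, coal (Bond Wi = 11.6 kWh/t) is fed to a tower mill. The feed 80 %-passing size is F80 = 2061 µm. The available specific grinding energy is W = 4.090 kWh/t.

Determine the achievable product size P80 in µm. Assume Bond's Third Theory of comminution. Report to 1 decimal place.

P80 = 304.7 µm

Bond:  W = 10 Wi (1/√P − 1/√F)
⇒ 1/√P80 = W/(10 Wi) + 1/√F80
  = 4.0900/(10·11.6) + 1/√2061 = 0.035259 + 0.022027 = 0.057286
P80 = (1/0.057286)² = 17.4563² = 304.72 µm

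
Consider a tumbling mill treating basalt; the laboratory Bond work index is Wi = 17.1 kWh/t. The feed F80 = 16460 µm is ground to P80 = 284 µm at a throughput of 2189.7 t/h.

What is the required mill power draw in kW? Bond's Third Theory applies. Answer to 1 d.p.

P = 19300.3 kW

W = 10·Wi·[P80^(−½) − F80^(−½)]
W = 10·17.1·(1/√284 − 1/√16460) = 10·17.1·(0.051545) = 8.8141 kWh/t
Power = W × throughput = 8.8141 kWh/t × 2189.7 t/h = 19300.3 kW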